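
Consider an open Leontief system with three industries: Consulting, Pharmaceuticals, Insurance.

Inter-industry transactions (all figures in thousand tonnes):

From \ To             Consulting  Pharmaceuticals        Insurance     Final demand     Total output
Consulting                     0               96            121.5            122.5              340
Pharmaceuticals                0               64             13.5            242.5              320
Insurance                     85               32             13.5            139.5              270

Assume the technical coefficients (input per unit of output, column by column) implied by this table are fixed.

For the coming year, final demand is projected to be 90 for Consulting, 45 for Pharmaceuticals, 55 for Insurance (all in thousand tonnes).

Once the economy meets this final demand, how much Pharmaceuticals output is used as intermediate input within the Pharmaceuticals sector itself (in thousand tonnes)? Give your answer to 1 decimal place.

z_PP = 12.6

Technical coefficients a_ij = z_ij / X_j:
  a_CC = 0/340 = 0.00, a_PC = 0/340 = 0.00, a_IC = 85/340 = 0.25
  a_CP = 96/320 = 0.30, a_PP = 64/320 = 0.20, a_IP = 32/320 = 0.10
  a_CI = 121.5/270 = 0.45, a_PI = 13.5/270 = 0.05, a_II = 13.5/270 = 0.05
I − A =
  [   1.00    -0.30    -0.45]
  [   0.00     0.80    -0.05]
  [  -0.25    -0.10     0.95]
Cofactors of I−A, C_ij = (−1)^(i+j)·(minor ij) (rows/columns in the sector order above):
  C_11 = (0.80)(0.95) − (-0.05)(-0.10) = 0.7550
  C_12 = −[(0.00)(0.95) − (-0.05)(-0.25)] = 0.0125
  C_13 = (0.00)(-0.10) − (0.80)(-0.25) = 0.2000
  C_21 = −[(-0.30)(0.95) − (-0.45)(-0.10)] = 0.3300
  C_22 = (1.00)(0.95) − (-0.45)(-0.25) = 0.8375
  C_23 = −[(1.00)(-0.10) − (-0.30)(-0.25)] = 0.1750
  C_31 = (-0.30)(-0.05) − (-0.45)(0.80) = 0.3750
  C_32 = −[(1.00)(-0.05) − (-0.45)(0.00)] = 0.0500
  C_33 = (1.00)(0.80) − (-0.30)(0.00) = 0.8000
det(I−A) = Σ_j (I−A)_1j·C_1j = (1.00)(0.7550) + (-0.30)(0.0125) + (-0.45)(0.2000) = 0.66125
adj(I−A) = Cᵀ =
  [ 0.7550   0.3300   0.3750]
  [ 0.0125   0.8375   0.0500]
  [ 0.2000   0.1750   0.8000]
(I − A)⁻¹ = adj(I−A) / det(I−A) ≈
  [   1.1418     0.4991     0.5671]
  [   0.0189     1.2665     0.0756]
  [   0.3025     0.2647     1.2098]
First solve x = (I − A)⁻¹ d = adj(I−A)·d / det(I−A); in particular x_P = (0.0125·90 + 0.8375·45 + 0.0500·55) / 0.66125 = 41.5625 / 0.66125 ≈ 62.854.
Intermediate flow from P to P: z_PP = a_PP · x_P = 0.20 × 41.5625 / 0.66125 = 8.3125 / 0.66125 ≈ 12.6.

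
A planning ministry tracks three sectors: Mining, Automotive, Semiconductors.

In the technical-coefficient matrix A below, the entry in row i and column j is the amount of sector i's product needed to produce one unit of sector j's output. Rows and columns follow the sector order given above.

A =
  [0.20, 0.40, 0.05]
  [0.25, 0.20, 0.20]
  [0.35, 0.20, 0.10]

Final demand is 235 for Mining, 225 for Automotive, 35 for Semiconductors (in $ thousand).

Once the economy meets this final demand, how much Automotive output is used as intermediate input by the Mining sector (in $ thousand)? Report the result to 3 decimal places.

I − A =
  [   0.80    -0.40    -0.05]
  [  -0.25     0.80    -0.20]
  [  -0.35    -0.20     0.90]
Cofactors of I−A, C_ij = (−1)^(i+j)·(minor ij) (rows/columns in the sector order above):
  C_11 = (0.80)(0.90) − (-0.20)(-0.20) = 0.6800
  C_12 = −[(-0.25)(0.90) − (-0.20)(-0.35)] = 0.2950
  C_13 = (-0.25)(-0.20) − (0.80)(-0.35) = 0.3300
  C_21 = −[(-0.40)(0.90) − (-0.05)(-0.20)] = 0.3700
  C_22 = (0.80)(0.90) − (-0.05)(-0.35) = 0.7025
  C_23 = −[(0.80)(-0.20) − (-0.40)(-0.35)] = 0.3000
  C_31 = (-0.40)(-0.20) − (-0.05)(0.80) = 0.1200
  C_32 = −[(0.80)(-0.20) − (-0.05)(-0.25)] = 0.1725
  C_33 = (0.80)(0.80) − (-0.40)(-0.25) = 0.5400
det(I−A) = Σ_j (I−A)_1j·C_1j = (0.80)(0.6800) + (-0.40)(0.2950) + (-0.05)(0.3300) = 0.4095
adj(I−A) = Cᵀ =
  [ 0.6800   0.3700   0.1200]
  [ 0.2950   0.7025   0.1725]
  [ 0.3300   0.3000   0.5400]
(I − A)⁻¹ = adj(I−A) / det(I−A) ≈
  [   1.6606     0.9035     0.2930]
  [   0.7204     1.7155     0.4212]
  [   0.8059     0.7326     1.3187]
First solve x = (I − A)⁻¹ d = adj(I−A)·d / det(I−A); in particular x_1 = (0.6800·235 + 0.3700·225 + 0.1200·35) / 0.4095 = 247.25 / 0.4095 ≈ 603.78510.
Intermediate flow from 2 to 1: z_21 = a_21 · x_1 = 0.25 × 247.25 / 0.4095 = 61.8125 / 0.4095 ≈ 150.946.

z_21 = 150.946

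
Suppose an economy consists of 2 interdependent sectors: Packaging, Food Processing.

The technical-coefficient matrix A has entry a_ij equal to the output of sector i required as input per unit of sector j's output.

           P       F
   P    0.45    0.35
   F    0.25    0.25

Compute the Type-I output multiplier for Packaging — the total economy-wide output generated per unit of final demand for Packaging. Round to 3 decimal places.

I − A =
  [   0.55    -0.35]
  [  -0.25     0.75]
det(I−A) = (0.55)(0.75) − (-0.35)(-0.25) = 0.3250
adj(I−A) = [[0.75, 0.35], [0.25, 0.55]]
(I − A)⁻¹ = adj(I−A) / det(I−A) ≈
  [   2.3077     1.0769]
  [   0.7692     1.6923]
The output multiplier for sector j is the column-j sum of the Leontief inverse (I − A)⁻¹ = adj(I−A) / det(I−A).
Column P of adj(I−A): (0.75, 0.25); det(I−A) = 0.3250.
m_P = (0.75 + 0.25) / 0.3250 = 1.00 / 0.3250 ≈ 3.077.

m_P = 3.077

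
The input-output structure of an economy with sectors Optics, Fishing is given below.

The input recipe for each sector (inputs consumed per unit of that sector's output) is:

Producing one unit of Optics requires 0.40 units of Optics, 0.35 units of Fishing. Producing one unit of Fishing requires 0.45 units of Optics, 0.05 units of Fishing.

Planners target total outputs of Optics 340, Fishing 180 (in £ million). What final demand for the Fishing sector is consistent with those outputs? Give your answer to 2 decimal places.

d_F = 52.00

I − A =
  [   0.60    -0.45]
  [  -0.35     0.95]
d = (I − A) x:
  d_O = (+0.60)·340 + (-0.45)·180 = 123.00
  d_F = (-0.35)·340 + (+0.95)·180 = 52.00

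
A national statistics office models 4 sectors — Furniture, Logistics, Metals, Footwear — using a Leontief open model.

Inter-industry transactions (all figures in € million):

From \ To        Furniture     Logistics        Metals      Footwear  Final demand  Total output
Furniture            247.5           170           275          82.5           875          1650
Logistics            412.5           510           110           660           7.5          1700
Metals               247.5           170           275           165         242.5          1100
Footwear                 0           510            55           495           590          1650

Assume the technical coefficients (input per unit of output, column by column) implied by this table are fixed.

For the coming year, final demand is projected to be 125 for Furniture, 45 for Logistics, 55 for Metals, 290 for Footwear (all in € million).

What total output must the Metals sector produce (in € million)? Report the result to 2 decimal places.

x_3 = 327.84

Technical coefficients a_ij = z_ij / X_j:
  a_11 = 247.5/1650 = 0.15, a_21 = 412.5/1650 = 0.25, a_31 = 247.5/1650 = 0.15, a_41 = 0/1650 = 0.00
  a_12 = 170/1700 = 0.10, a_22 = 510/1700 = 0.30, a_32 = 170/1700 = 0.10, a_42 = 510/1700 = 0.30
  a_13 = 275/1100 = 0.25, a_23 = 110/1100 = 0.10, a_33 = 275/1100 = 0.25, a_43 = 55/1100 = 0.05
  a_14 = 82.5/1650 = 0.05, a_24 = 660/1650 = 0.40, a_34 = 165/1650 = 0.10, a_44 = 495/1650 = 0.30
I − A =
  [   0.85    -0.10    -0.25    -0.05]
  [  -0.25     0.70    -0.10    -0.40]
  [  -0.15    -0.10     0.75    -0.10]
  [   0.00    -0.30    -0.05     0.70]
Compute the cofactors C_ij = (−1)^(i+j)·(3×3 minor ij) of I−A; the adjugate is their transpose:
adj(I−A) = Cᵀ =
  [ 0.262000   0.088500   0.104750   0.084250]
  [ 0.143500   0.415375   0.120875   0.264875]
  [ 0.080500   0.097750   0.293250   0.103500]
  [ 0.067250   0.185000   0.072750   0.385000]
det(I−A) = Σ_j (I−A)_1j·C_1j = (0.85)(0.262000) + (-0.10)(0.143500) + (-0.25)(0.080500) + (-0.05)(0.067250) = 0.1848625
(I − A)⁻¹ = adj(I−A) / det(I−A) ≈
  [   1.4173     0.4787     0.5666     0.4557]
  [   0.7763     2.2469     0.6539     1.4328]
  [   0.4355     0.5288     1.5863     0.5599]
  [   0.3638     1.0007     0.3935     2.0826]
x = (I − A)⁻¹ d = adj(I−A)·d / det(I−A), with det(I−A) = 0.1848625:
  x_1 = (0.262000·125 + 0.088500·45 + 0.104750·55 + 0.084250·290) / 0.1848625 = 66.92625 / 0.1848625 ≈ 362.03
  x_2 = (0.143500·125 + 0.415375·45 + 0.120875·55 + 0.264875·290) / 0.1848625 = 120.09125 / 0.1848625 ≈ 649.62
  x_3 = (0.080500·125 + 0.097750·45 + 0.293250·55 + 0.103500·290) / 0.1848625 = 60.605 / 0.1848625 ≈ 327.84
  x_4 = (0.067250·125 + 0.185000·45 + 0.072750·55 + 0.385000·290) / 0.1848625 = 132.3825 / 0.1848625 ≈ 716.11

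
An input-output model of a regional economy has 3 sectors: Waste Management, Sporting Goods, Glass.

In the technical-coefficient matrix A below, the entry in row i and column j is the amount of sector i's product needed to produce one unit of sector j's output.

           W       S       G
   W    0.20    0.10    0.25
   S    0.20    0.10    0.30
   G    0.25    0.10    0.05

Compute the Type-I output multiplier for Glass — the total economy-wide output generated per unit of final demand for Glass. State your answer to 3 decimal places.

I − A =
  [   0.80    -0.10    -0.25]
  [  -0.20     0.90    -0.30]
  [  -0.25    -0.10     0.95]
Cofactors of I−A, C_ij = (−1)^(i+j)·(minor ij) (rows/columns in the sector order above):
  C_11 = (0.90)(0.95) − (-0.30)(-0.10) = 0.8250
  C_12 = −[(-0.20)(0.95) − (-0.30)(-0.25)] = 0.2650
  C_13 = (-0.20)(-0.10) − (0.90)(-0.25) = 0.2450
  C_21 = −[(-0.10)(0.95) − (-0.25)(-0.10)] = 0.1200
  C_22 = (0.80)(0.95) − (-0.25)(-0.25) = 0.6975
  C_23 = −[(0.80)(-0.10) − (-0.10)(-0.25)] = 0.1050
  C_31 = (-0.10)(-0.30) − (-0.25)(0.90) = 0.2550
  C_32 = −[(0.80)(-0.30) − (-0.25)(-0.20)] = 0.2900
  C_33 = (0.80)(0.90) − (-0.10)(-0.20) = 0.7000
det(I−A) = Σ_j (I−A)_1j·C_1j = (0.80)(0.8250) + (-0.10)(0.2650) + (-0.25)(0.2450) = 0.57225
adj(I−A) = Cᵀ =
  [ 0.8250   0.1200   0.2550]
  [ 0.2650   0.6975   0.2900]
  [ 0.2450   0.1050   0.7000]
(I − A)⁻¹ = adj(I−A) / det(I−A) ≈
  [   1.4417     0.2097     0.4456]
  [   0.4631     1.2189     0.5068]
  [   0.4281     0.1835     1.2232]
The output multiplier for sector j is the column-j sum of the Leontief inverse (I − A)⁻¹ = adj(I−A) / det(I−A).
Column G of adj(I−A): (0.2550, 0.2900, 0.7000); det(I−A) = 0.57225.
m_G = (0.2550 + 0.2900 + 0.7000) / 0.57225 = 1.245 / 0.57225 ≈ 2.176.

m_G = 2.176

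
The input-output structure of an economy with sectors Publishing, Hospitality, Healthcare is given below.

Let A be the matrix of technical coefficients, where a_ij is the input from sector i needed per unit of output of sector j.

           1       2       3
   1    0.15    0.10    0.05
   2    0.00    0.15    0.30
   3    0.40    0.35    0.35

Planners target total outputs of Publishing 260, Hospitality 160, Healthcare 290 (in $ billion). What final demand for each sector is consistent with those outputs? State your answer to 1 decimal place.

d_1 = 190.5, d_2 = 49.0, d_3 = 28.5

I − A =
  [   0.85    -0.10    -0.05]
  [   0.00     0.85    -0.30]
  [  -0.40    -0.35     0.65]
d = (I − A) x:
  d_1 = (+0.85)·260 + (-0.10)·160 + (-0.05)·290 = 190.5
  d_2 = (+0.00)·260 + (+0.85)·160 + (-0.30)·290 = 49.0
  d_3 = (-0.40)·260 + (-0.35)·160 + (+0.65)·290 = 28.5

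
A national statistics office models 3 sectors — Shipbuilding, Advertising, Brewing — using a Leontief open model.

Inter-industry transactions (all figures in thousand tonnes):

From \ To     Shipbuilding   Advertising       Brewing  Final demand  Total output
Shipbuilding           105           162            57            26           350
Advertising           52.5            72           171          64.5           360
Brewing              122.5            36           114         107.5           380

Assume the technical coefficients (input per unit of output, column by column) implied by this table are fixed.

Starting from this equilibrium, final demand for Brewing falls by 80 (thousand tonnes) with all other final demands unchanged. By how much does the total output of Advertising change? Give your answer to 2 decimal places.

Technical coefficients a_ij = z_ij / X_j:
  a_SS = 105/350 = 0.30, a_AS = 52.5/350 = 0.15, a_BS = 122.5/350 = 0.35
  a_SA = 162/360 = 0.45, a_AA = 72/360 = 0.20, a_BA = 36/360 = 0.10
  a_SB = 57/380 = 0.15, a_AB = 171/380 = 0.45, a_BB = 114/380 = 0.30
I − A =
  [   0.70    -0.45    -0.15]
  [  -0.15     0.80    -0.45]
  [  -0.35    -0.10     0.70]
Cofactors of I−A, C_ij = (−1)^(i+j)·(minor ij) (rows/columns in the sector order above):
  C_11 = (0.80)(0.70) − (-0.45)(-0.10) = 0.5150
  C_12 = −[(-0.15)(0.70) − (-0.45)(-0.35)] = 0.2625
  C_13 = (-0.15)(-0.10) − (0.80)(-0.35) = 0.2950
  C_21 = −[(-0.45)(0.70) − (-0.15)(-0.10)] = 0.3300
  C_22 = (0.70)(0.70) − (-0.15)(-0.35) = 0.4375
  C_23 = −[(0.70)(-0.10) − (-0.45)(-0.35)] = 0.2275
  C_31 = (-0.45)(-0.45) − (-0.15)(0.80) = 0.3225
  C_32 = −[(0.70)(-0.45) − (-0.15)(-0.15)] = 0.3375
  C_33 = (0.70)(0.80) − (-0.45)(-0.15) = 0.4925
det(I−A) = Σ_j (I−A)_1j·C_1j = (0.70)(0.5150) + (-0.45)(0.2625) + (-0.15)(0.2950) = 0.198125
adj(I−A) = Cᵀ =
  [ 0.5150   0.3300   0.3225]
  [ 0.2625   0.4375   0.3375]
  [ 0.2950   0.2275   0.4925]
(I − A)⁻¹ = adj(I−A) / det(I−A) ≈
  [   2.5994     1.6656     1.6278]
  [   1.3249     2.2082     1.7035]
  [   1.4890     1.1483     2.4858]
Δx = (I − A)⁻¹ Δd with Δd having -80 in the Brewing component and 0 elsewhere.
So Δx_A = L_AB · (-80), where L_AB = adj(I−A)_AB / det(I−A) = 0.3375 / 0.198125.
Δx_A = 0.3375 × (-80) / 0.198125 = -27.00 / 0.198125 ≈ -136.28.

Δx_A = -136.28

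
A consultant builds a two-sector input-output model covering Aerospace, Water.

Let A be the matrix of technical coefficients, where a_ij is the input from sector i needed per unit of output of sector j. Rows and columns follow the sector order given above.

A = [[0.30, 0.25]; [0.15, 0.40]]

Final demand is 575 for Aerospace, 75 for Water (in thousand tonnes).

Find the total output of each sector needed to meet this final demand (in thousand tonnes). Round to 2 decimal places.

x_A = 950.98, x_W = 362.75

I − A =
  [   0.70    -0.25]
  [  -0.15     0.60]
det(I−A) = (0.70)(0.60) − (-0.25)(-0.15) = 0.3825
adj(I−A) = [[0.60, 0.25], [0.15, 0.70]]
(I − A)⁻¹ = adj(I−A) / det(I−A) ≈
  [   1.5686     0.6536]
  [   0.3922     1.8301]
x = (I − A)⁻¹ d = adj(I−A)·d / det(I−A), with det(I−A) = 0.3825:
  x_A = (0.60·575 + 0.25·75) / 0.3825 = 363.75 / 0.3825 ≈ 950.98
  x_W = (0.15·575 + 0.70·75) / 0.3825 = 138.75 / 0.3825 ≈ 362.75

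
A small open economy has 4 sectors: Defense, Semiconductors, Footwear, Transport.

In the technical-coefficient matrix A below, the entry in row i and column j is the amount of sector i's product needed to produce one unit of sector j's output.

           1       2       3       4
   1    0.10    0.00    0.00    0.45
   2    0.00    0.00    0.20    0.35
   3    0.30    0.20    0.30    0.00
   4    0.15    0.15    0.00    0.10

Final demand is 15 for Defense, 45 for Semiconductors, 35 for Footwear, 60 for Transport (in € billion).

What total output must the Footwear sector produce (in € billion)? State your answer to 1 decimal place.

x_3 = 105.5

I − A =
  [   0.90     0.00     0.00    -0.45]
  [   0.00     1.00    -0.20    -0.35]
  [  -0.30    -0.20     0.70     0.00]
  [  -0.15    -0.15     0.00     0.90]
Compute the cofactors C_ij = (−1)^(i+j)·(3×3 minor ij) of I−A; the adjugate is their transpose:
adj(I−A) = Cᵀ =
  [ 0.55725   0.04725   0.01350   0.29700]
  [ 0.09075   0.51975   0.14850   0.24750]
  [ 0.26475   0.16875   0.69525   0.19800]
  [ 0.10800   0.09450   0.02700   0.59400]
det(I−A) = Σ_j (I−A)_1j·C_1j = (0.90)(0.55725) + (0.00)(0.09075) + (0.00)(0.26475) + (-0.45)(0.10800) = 0.452925
(I − A)⁻¹ = adj(I−A) / det(I−A) ≈
  [   1.2303     0.1043     0.0298     0.6557]
  [   0.2004     1.1475     0.3279     0.5464]
  [   0.5845     0.3726     1.5350     0.4372]
  [   0.2385     0.2086     0.0596     1.3115]
x = (I − A)⁻¹ d = adj(I−A)·d / det(I−A), with det(I−A) = 0.452925:
  x_1 = (0.55725·15 + 0.04725·45 + 0.01350·35 + 0.29700·60) / 0.452925 = 28.7775 / 0.452925 ≈ 63.5
  x_2 = (0.09075·15 + 0.51975·45 + 0.14850·35 + 0.24750·60) / 0.452925 = 44.7975 / 0.452925 ≈ 98.9
  x_3 = (0.26475·15 + 0.16875·45 + 0.69525·35 + 0.19800·60) / 0.452925 = 47.77875 / 0.452925 ≈ 105.5
  x_4 = (0.10800·15 + 0.09450·45 + 0.02700·35 + 0.59400·60) / 0.452925 = 42.4575 / 0.452925 ≈ 93.7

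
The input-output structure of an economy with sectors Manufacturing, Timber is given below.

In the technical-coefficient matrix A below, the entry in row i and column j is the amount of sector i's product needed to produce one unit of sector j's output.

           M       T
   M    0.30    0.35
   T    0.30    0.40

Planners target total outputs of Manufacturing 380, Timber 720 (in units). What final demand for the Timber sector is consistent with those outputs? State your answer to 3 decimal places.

I − A =
  [   0.70    -0.35]
  [  -0.30     0.60]
d = (I − A) x:
  d_M = (+0.70)·380 + (-0.35)·720 = 14.000
  d_T = (-0.30)·380 + (+0.60)·720 = 318.000

d_T = 318.000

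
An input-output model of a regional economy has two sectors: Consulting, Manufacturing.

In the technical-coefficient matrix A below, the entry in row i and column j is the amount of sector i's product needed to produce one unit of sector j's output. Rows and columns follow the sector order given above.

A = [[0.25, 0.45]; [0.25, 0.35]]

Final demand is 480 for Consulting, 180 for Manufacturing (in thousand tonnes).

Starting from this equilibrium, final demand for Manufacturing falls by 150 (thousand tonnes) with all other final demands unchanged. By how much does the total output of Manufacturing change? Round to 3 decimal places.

I − A =
  [   0.75    -0.45]
  [  -0.25     0.65]
det(I−A) = (0.75)(0.65) − (-0.45)(-0.25) = 0.3750
adj(I−A) = [[0.65, 0.45], [0.25, 0.75]]
(I − A)⁻¹ = adj(I−A) / det(I−A) ≈
  [   1.7333     1.2000]
  [   0.6667     2.0000]
Δx = (I − A)⁻¹ Δd with Δd having -150 in the Manufacturing component and 0 elsewhere.
So Δx_2 = L_22 · (-150), where L_22 = adj(I−A)_22 / det(I−A) = 0.75 / 0.3750.
Δx_2 = 0.75 × (-150) / 0.3750 = -112.50 / 0.3750 = -300.000.

Δx_2 = -300.000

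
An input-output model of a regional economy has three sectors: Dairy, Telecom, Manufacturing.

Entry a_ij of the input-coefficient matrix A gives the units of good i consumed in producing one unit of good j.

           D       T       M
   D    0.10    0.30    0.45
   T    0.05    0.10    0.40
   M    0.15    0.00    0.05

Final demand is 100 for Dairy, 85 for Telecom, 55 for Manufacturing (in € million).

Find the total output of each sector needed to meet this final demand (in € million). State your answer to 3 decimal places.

I − A =
  [   0.90    -0.30    -0.45]
  [  -0.05     0.90    -0.40]
  [  -0.15     0.00     0.95]
Cofactors of I−A, C_ij = (−1)^(i+j)·(minor ij) (rows/columns in the sector order above):
  C_11 = (0.90)(0.95) − (-0.40)(0.00) = 0.8550
  C_12 = −[(-0.05)(0.95) − (-0.40)(-0.15)] = 0.1075
  C_13 = (-0.05)(0.00) − (0.90)(-0.15) = 0.1350
  C_21 = −[(-0.30)(0.95) − (-0.45)(0.00)] = 0.2850
  C_22 = (0.90)(0.95) − (-0.45)(-0.15) = 0.7875
  C_23 = −[(0.90)(0.00) − (-0.30)(-0.15)] = 0.0450
  C_31 = (-0.30)(-0.40) − (-0.45)(0.90) = 0.5250
  C_32 = −[(0.90)(-0.40) − (-0.45)(-0.05)] = 0.3825
  C_33 = (0.90)(0.90) − (-0.30)(-0.05) = 0.7950
det(I−A) = Σ_j (I−A)_1j·C_1j = (0.90)(0.8550) + (-0.30)(0.1075) + (-0.45)(0.1350) = 0.6765
adj(I−A) = Cᵀ =
  [ 0.8550   0.2850   0.5250]
  [ 0.1075   0.7875   0.3825]
  [ 0.1350   0.0450   0.7950]
(I − A)⁻¹ = adj(I−A) / det(I−A) ≈
  [   1.2639     0.4213     0.7761]
  [   0.1589     1.1641     0.5654]
  [   0.1996     0.0665     1.1752]
x = (I − A)⁻¹ d = adj(I−A)·d / det(I−A), with det(I−A) = 0.6765:
  x_D = (0.8550·100 + 0.2850·85 + 0.5250·55) / 0.6765 = 138.60 / 0.6765 ≈ 204.878
  x_T = (0.1075·100 + 0.7875·85 + 0.3825·55) / 0.6765 = 98.725 / 0.6765 ≈ 145.935
  x_M = (0.1350·100 + 0.0450·85 + 0.7950·55) / 0.6765 = 61.05 / 0.6765 ≈ 90.244

x_D = 204.878, x_T = 145.935, x_M = 90.244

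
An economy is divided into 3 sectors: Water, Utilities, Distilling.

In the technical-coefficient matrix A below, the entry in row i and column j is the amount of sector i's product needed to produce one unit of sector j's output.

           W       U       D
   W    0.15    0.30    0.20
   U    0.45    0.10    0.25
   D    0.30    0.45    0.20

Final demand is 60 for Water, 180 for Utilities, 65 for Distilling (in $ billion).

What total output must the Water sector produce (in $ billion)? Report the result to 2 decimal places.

x_W = 385.84

I − A =
  [   0.85    -0.30    -0.20]
  [  -0.45     0.90    -0.25]
  [  -0.30    -0.45     0.80]
Cofactors of I−A, C_ij = (−1)^(i+j)·(minor ij) (rows/columns in the sector order above):
  C_11 = (0.90)(0.80) − (-0.25)(-0.45) = 0.6075
  C_12 = −[(-0.45)(0.80) − (-0.25)(-0.30)] = 0.4350
  C_13 = (-0.45)(-0.45) − (0.90)(-0.30) = 0.4725
  C_21 = −[(-0.30)(0.80) − (-0.20)(-0.45)] = 0.3300
  C_22 = (0.85)(0.80) − (-0.20)(-0.30) = 0.6200
  C_23 = −[(0.85)(-0.45) − (-0.30)(-0.30)] = 0.4725
  C_31 = (-0.30)(-0.25) − (-0.20)(0.90) = 0.2550
  C_32 = −[(0.85)(-0.25) − (-0.20)(-0.45)] = 0.3025
  C_33 = (0.85)(0.90) − (-0.30)(-0.45) = 0.6300
det(I−A) = Σ_j (I−A)_1j·C_1j = (0.85)(0.6075) + (-0.30)(0.4350) + (-0.20)(0.4725) = 0.291375
adj(I−A) = Cᵀ =
  [ 0.6075   0.3300   0.2550]
  [ 0.4350   0.6200   0.3025]
  [ 0.4725   0.4725   0.6300]
(I − A)⁻¹ = adj(I−A) / det(I−A) ≈
  [   2.0849     1.1326     0.8752]
  [   1.4929     2.1278     1.0382]
  [   1.6216     1.6216     2.1622]
x = (I − A)⁻¹ d = adj(I−A)·d / det(I−A), with det(I−A) = 0.291375:
  x_W = (0.6075·60 + 0.3300·180 + 0.2550·65) / 0.291375 = 112.425 / 0.291375 ≈ 385.84
  x_U = (0.4350·60 + 0.6200·180 + 0.3025·65) / 0.291375 = 157.3625 / 0.291375 ≈ 540.07
  x_D = (0.4725·60 + 0.4725·180 + 0.6300·65) / 0.291375 = 154.35 / 0.291375 ≈ 529.73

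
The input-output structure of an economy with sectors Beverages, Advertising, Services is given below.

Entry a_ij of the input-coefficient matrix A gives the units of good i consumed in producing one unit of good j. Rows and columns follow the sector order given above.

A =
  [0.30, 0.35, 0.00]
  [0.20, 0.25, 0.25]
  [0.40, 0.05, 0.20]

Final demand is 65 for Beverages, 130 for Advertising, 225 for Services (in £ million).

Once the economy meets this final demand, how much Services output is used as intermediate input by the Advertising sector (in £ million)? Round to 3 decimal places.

z_32 = 20.152

I − A =
  [   0.70    -0.35     0.00]
  [  -0.20     0.75    -0.25]
  [  -0.40    -0.05     0.80]
Cofactors of I−A, C_ij = (−1)^(i+j)·(minor ij) (rows/columns in the sector order above):
  C_11 = (0.75)(0.80) − (-0.25)(-0.05) = 0.5875
  C_12 = −[(-0.20)(0.80) − (-0.25)(-0.40)] = 0.2600
  C_13 = (-0.20)(-0.05) − (0.75)(-0.40) = 0.3100
  C_21 = −[(-0.35)(0.80) − (0.00)(-0.05)] = 0.2800
  C_22 = (0.70)(0.80) − (0.00)(-0.40) = 0.5600
  C_23 = −[(0.70)(-0.05) − (-0.35)(-0.40)] = 0.1750
  C_31 = (-0.35)(-0.25) − (0.00)(0.75) = 0.0875
  C_32 = −[(0.70)(-0.25) − (0.00)(-0.20)] = 0.1750
  C_33 = (0.70)(0.75) − (-0.35)(-0.20) = 0.4550
det(I−A) = Σ_j (I−A)_1j·C_1j = (0.70)(0.5875) + (-0.35)(0.2600) + (0.00)(0.3100) = 0.32025
adj(I−A) = Cᵀ =
  [ 0.5875   0.2800   0.0875]
  [ 0.2600   0.5600   0.1750]
  [ 0.3100   0.1750   0.4550]
(I − A)⁻¹ = adj(I−A) / det(I−A) ≈
  [   1.8345     0.8743     0.2732]
  [   0.8119     1.7486     0.5464]
  [   0.9680     0.5464     1.4208]
First solve x = (I − A)⁻¹ d = adj(I−A)·d / det(I−A); in particular x_2 = (0.2600·65 + 0.5600·130 + 0.1750·225) / 0.32025 = 129.075 / 0.32025 ≈ 403.04450.
Intermediate flow from 3 to 2: z_32 = a_32 · x_2 = 0.05 × 129.075 / 0.32025 = 6.45375 / 0.32025 ≈ 20.152.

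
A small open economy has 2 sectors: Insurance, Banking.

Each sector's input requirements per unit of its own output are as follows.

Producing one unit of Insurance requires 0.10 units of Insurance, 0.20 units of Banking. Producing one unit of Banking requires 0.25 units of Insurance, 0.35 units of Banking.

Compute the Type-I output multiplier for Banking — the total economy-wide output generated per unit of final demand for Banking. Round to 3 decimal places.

I − A =
  [   0.90    -0.25]
  [  -0.20     0.65]
det(I−A) = (0.90)(0.65) − (-0.25)(-0.20) = 0.5350
adj(I−A) = [[0.65, 0.25], [0.20, 0.90]]
(I − A)⁻¹ = adj(I−A) / det(I−A) ≈
  [   1.2150     0.4673]
  [   0.3738     1.6822]
The output multiplier for sector j is the column-j sum of the Leontief inverse (I − A)⁻¹ = adj(I−A) / det(I−A).
Column B of adj(I−A): (0.25, 0.90); det(I−A) = 0.5350.
m_B = (0.25 + 0.90) / 0.5350 = 1.15 / 0.5350 ≈ 2.150.

m_B = 2.150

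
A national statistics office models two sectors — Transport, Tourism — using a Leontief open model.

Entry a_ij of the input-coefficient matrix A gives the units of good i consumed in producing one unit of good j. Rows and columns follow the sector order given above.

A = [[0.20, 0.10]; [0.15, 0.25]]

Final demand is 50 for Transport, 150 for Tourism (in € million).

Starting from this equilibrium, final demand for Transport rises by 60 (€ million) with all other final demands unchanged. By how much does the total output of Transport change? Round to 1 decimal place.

Δx_1 = 76.9

I − A =
  [   0.80    -0.10]
  [  -0.15     0.75]
det(I−A) = (0.80)(0.75) − (-0.10)(-0.15) = 0.5850
adj(I−A) = [[0.75, 0.10], [0.15, 0.80]]
(I − A)⁻¹ = adj(I−A) / det(I−A) ≈
  [   1.2821     0.1709]
  [   0.2564     1.3675]
Δx = (I − A)⁻¹ Δd with Δd having +60 in the Transport component and 0 elsewhere.
So Δx_1 = L_11 · (+60), where L_11 = adj(I−A)_11 / det(I−A) = 0.75 / 0.5850.
Δx_1 = 0.75 × (+60) / 0.5850 = 45.00 / 0.5850 ≈ 76.9.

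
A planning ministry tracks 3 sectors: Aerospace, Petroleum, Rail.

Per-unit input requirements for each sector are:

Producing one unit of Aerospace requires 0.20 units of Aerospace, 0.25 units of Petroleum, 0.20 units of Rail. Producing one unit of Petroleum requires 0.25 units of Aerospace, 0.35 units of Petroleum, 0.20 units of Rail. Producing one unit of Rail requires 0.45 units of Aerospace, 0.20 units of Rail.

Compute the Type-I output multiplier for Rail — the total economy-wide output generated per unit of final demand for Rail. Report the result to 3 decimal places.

I − A =
  [   0.80    -0.25    -0.45]
  [  -0.25     0.65     0.00]
  [  -0.20    -0.20     0.80]
Cofactors of I−A, C_ij = (−1)^(i+j)·(minor ij) (rows/columns in the sector order above):
  C_11 = (0.65)(0.80) − (0.00)(-0.20) = 0.5200
  C_12 = −[(-0.25)(0.80) − (0.00)(-0.20)] = 0.2000
  C_13 = (-0.25)(-0.20) − (0.65)(-0.20) = 0.1800
  C_21 = −[(-0.25)(0.80) − (-0.45)(-0.20)] = 0.2900
  C_22 = (0.80)(0.80) − (-0.45)(-0.20) = 0.5500
  C_23 = −[(0.80)(-0.20) − (-0.25)(-0.20)] = 0.2100
  C_31 = (-0.25)(0.00) − (-0.45)(0.65) = 0.2925
  C_32 = −[(0.80)(0.00) − (-0.45)(-0.25)] = 0.1125
  C_33 = (0.80)(0.65) − (-0.25)(-0.25) = 0.4575
det(I−A) = Σ_j (I−A)_1j·C_1j = (0.80)(0.5200) + (-0.25)(0.2000) + (-0.45)(0.1800) = 0.2850
adj(I−A) = Cᵀ =
  [ 0.5200   0.2900   0.2925]
  [ 0.2000   0.5500   0.1125]
  [ 0.1800   0.2100   0.4575]
(I − A)⁻¹ = adj(I−A) / det(I−A) ≈
  [   1.8246     1.0175     1.0263]
  [   0.7018     1.9298     0.3947]
  [   0.6316     0.7368     1.6053]
The output multiplier for sector j is the column-j sum of the Leontief inverse (I − A)⁻¹ = adj(I−A) / det(I−A).
Column 3 of adj(I−A): (0.2925, 0.1125, 0.4575); det(I−A) = 0.2850.
m_3 = (0.2925 + 0.1125 + 0.4575) / 0.2850 = 0.8625 / 0.2850 ≈ 3.026.

m_3 = 3.026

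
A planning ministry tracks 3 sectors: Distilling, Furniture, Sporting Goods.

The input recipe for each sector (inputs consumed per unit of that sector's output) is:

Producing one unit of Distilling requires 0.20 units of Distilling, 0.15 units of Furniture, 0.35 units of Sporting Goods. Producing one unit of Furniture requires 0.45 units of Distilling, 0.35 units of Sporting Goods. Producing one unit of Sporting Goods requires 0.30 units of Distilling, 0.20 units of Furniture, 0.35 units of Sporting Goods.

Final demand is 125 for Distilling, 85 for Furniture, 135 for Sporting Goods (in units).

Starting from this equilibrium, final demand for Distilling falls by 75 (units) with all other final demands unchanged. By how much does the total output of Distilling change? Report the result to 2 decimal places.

Δx_D = -162.39

I − A =
  [   0.80    -0.45    -0.30]
  [  -0.15     1.00    -0.20]
  [  -0.35    -0.35     0.65]
Cofactors of I−A, C_ij = (−1)^(i+j)·(minor ij) (rows/columns in the sector order above):
  C_11 = (1.00)(0.65) − (-0.20)(-0.35) = 0.5800
  C_12 = −[(-0.15)(0.65) − (-0.20)(-0.35)] = 0.1675
  C_13 = (-0.15)(-0.35) − (1.00)(-0.35) = 0.4025
  C_21 = −[(-0.45)(0.65) − (-0.30)(-0.35)] = 0.3975
  C_22 = (0.80)(0.65) − (-0.30)(-0.35) = 0.4150
  C_23 = −[(0.80)(-0.35) − (-0.45)(-0.35)] = 0.4375
  C_31 = (-0.45)(-0.20) − (-0.30)(1.00) = 0.3900
  C_32 = −[(0.80)(-0.20) − (-0.30)(-0.15)] = 0.2050
  C_33 = (0.80)(1.00) − (-0.45)(-0.15) = 0.7325
det(I−A) = Σ_j (I−A)_1j·C_1j = (0.80)(0.5800) + (-0.45)(0.1675) + (-0.30)(0.4025) = 0.267875
adj(I−A) = Cᵀ =
  [ 0.5800   0.3975   0.3900]
  [ 0.1675   0.4150   0.2050]
  [ 0.4025   0.4375   0.7325]
(I − A)⁻¹ = adj(I−A) / det(I−A) ≈
  [   2.1652     1.4839     1.4559]
  [   0.6253     1.5492     0.7653]
  [   1.5026     1.6332     2.7345]
Δx = (I − A)⁻¹ Δd with Δd having -75 in the Distilling component and 0 elsewhere.
So Δx_D = L_DD · (-75), where L_DD = adj(I−A)_DD / det(I−A) = 0.5800 / 0.267875.
Δx_D = 0.5800 × (-75) / 0.267875 = -43.50 / 0.267875 ≈ -162.39.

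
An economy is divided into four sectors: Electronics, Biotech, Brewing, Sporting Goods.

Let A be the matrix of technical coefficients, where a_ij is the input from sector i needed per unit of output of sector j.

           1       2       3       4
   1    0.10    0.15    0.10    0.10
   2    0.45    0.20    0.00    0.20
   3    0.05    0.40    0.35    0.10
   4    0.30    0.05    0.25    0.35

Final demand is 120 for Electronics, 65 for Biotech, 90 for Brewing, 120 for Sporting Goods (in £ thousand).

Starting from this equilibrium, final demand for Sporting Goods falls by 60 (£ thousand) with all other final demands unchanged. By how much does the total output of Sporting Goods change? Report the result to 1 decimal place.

Δx_4 = -128.7

I − A =
  [   0.90    -0.15    -0.10    -0.10]
  [  -0.45     0.80     0.00    -0.20]
  [  -0.05    -0.40     0.65    -0.10]
  [  -0.30    -0.05    -0.25     0.65]
Compute the cofactors C_ij = (−1)^(i+j)·(3×3 minor ij) of I−A; the adjugate is their transpose:
adj(I−A) = Cᵀ =
  [ 0.291500   0.099375   0.078500   0.087500]
  [ 0.220375   0.330750   0.091500   0.149750]
  [ 0.192750   0.236125   0.379875   0.160750]
  [ 0.225625   0.162125   0.189375   0.402125]
det(I−A) = Σ_j (I−A)_1j·C_1j = (0.90)(0.291500) + (-0.15)(0.220375) + (-0.10)(0.192750) + (-0.10)(0.225625) = 0.18745625
(I − A)⁻¹ = adj(I−A) / det(I−A) ≈
  [   1.5550     0.5301     0.4188     0.4668]
  [   1.1756     1.7644     0.4881     0.7989]
  [   1.0282     1.2596     2.0265     0.8575]
  [   1.2036     0.8649     1.0102     2.1452]
Δx = (I − A)⁻¹ Δd with Δd having -60 in the Sporting Goods component and 0 elsewhere.
So Δx_4 = L_44 · (-60), where L_44 = adj(I−A)_44 / det(I−A) = 0.402125 / 0.18745625.
Δx_4 = 0.402125 × (-60) / 0.18745625 = -24.1275 / 0.18745625 ≈ -128.7.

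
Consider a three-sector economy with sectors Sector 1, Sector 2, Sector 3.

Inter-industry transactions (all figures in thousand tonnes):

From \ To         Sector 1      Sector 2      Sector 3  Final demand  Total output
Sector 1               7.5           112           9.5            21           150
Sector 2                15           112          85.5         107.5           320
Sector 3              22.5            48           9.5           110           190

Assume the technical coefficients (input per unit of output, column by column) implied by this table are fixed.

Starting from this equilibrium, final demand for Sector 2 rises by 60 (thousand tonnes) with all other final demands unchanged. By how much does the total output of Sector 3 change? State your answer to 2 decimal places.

Δx_3 = 25.43

Technical coefficients a_ij = z_ij / X_j:
  a_11 = 7.5/150 = 0.05, a_21 = 15/150 = 0.10, a_31 = 22.5/150 = 0.15
  a_12 = 112/320 = 0.35, a_22 = 112/320 = 0.35, a_32 = 48/320 = 0.15
  a_13 = 9.5/190 = 0.05, a_23 = 85.5/190 = 0.45, a_33 = 9.5/190 = 0.05
I − A =
  [   0.95    -0.35    -0.05]
  [  -0.10     0.65    -0.45]
  [  -0.15    -0.15     0.95]
Cofactors of I−A, C_ij = (−1)^(i+j)·(minor ij) (rows/columns in the sector order above):
  C_11 = (0.65)(0.95) − (-0.45)(-0.15) = 0.5500
  C_12 = −[(-0.10)(0.95) − (-0.45)(-0.15)] = 0.1625
  C_13 = (-0.10)(-0.15) − (0.65)(-0.15) = 0.1125
  C_21 = −[(-0.35)(0.95) − (-0.05)(-0.15)] = 0.3400
  C_22 = (0.95)(0.95) − (-0.05)(-0.15) = 0.8950
  C_23 = −[(0.95)(-0.15) − (-0.35)(-0.15)] = 0.1950
  C_31 = (-0.35)(-0.45) − (-0.05)(0.65) = 0.1900
  C_32 = −[(0.95)(-0.45) − (-0.05)(-0.10)] = 0.4325
  C_33 = (0.95)(0.65) − (-0.35)(-0.10) = 0.5825
det(I−A) = Σ_j (I−A)_1j·C_1j = (0.95)(0.5500) + (-0.35)(0.1625) + (-0.05)(0.1125) = 0.4600
adj(I−A) = Cᵀ =
  [ 0.5500   0.3400   0.1900]
  [ 0.1625   0.8950   0.4325]
  [ 0.1125   0.1950   0.5825]
(I − A)⁻¹ = adj(I−A) / det(I−A) ≈
  [   1.1957     0.7391     0.4130]
  [   0.3533     1.9457     0.9402]
  [   0.2446     0.4239     1.2663]
Δx = (I − A)⁻¹ Δd with Δd having +60 in the Sector 2 component and 0 elsewhere.
So Δx_3 = L_32 · (+60), where L_32 = adj(I−A)_32 / det(I−A) = 0.1950 / 0.4600.
Δx_3 = 0.1950 × (+60) / 0.4600 = 11.70 / 0.4600 ≈ 25.43.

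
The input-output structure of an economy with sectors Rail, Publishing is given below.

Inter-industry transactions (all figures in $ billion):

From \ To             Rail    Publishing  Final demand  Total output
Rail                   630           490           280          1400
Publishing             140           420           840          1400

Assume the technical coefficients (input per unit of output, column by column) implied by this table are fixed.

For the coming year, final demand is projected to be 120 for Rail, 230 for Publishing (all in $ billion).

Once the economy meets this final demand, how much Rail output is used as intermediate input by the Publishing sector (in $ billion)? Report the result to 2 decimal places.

Technical coefficients a_ij = z_ij / X_j:
  a_11 = 630/1400 = 0.45, a_21 = 140/1400 = 0.10
  a_12 = 490/1400 = 0.35, a_22 = 420/1400 = 0.30
I − A =
  [   0.55    -0.35]
  [  -0.10     0.70]
det(I−A) = (0.55)(0.70) − (-0.35)(-0.10) = 0.3500
adj(I−A) = [[0.70, 0.35], [0.10, 0.55]]
(I − A)⁻¹ = adj(I−A) / det(I−A) ≈
  [   2.0000     1.0000]
  [   0.2857     1.5714]
First solve x = (I − A)⁻¹ d = adj(I−A)·d / det(I−A); in particular x_2 = (0.10·120 + 0.55·230) / 0.3500 = 138.50 / 0.3500 ≈ 395.7143.
Intermediate flow from 1 to 2: z_12 = a_12 · x_2 = 0.35 × 138.50 / 0.3500 = 48.475 / 0.3500 = 138.50.

z_12 = 138.50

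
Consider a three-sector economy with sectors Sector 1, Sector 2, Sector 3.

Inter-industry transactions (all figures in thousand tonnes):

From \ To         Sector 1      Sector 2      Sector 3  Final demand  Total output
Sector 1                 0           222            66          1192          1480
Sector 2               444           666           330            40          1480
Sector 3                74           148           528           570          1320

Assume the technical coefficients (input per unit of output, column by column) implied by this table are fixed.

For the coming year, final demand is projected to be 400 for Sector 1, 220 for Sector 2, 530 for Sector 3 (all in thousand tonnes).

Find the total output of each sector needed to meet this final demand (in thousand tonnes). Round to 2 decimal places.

x_1 = 649.04, x_2 = 1276.85, x_3 = 1150.23

Technical coefficients a_ij = z_ij / X_j:
  a_11 = 0/1480 = 0.00, a_21 = 444/1480 = 0.30, a_31 = 74/1480 = 0.05
  a_12 = 222/1480 = 0.15, a_22 = 666/1480 = 0.45, a_32 = 148/1480 = 0.10
  a_13 = 66/1320 = 0.05, a_23 = 330/1320 = 0.25, a_33 = 528/1320 = 0.40
I − A =
  [   1.00    -0.15    -0.05]
  [  -0.30     0.55    -0.25]
  [  -0.05    -0.10     0.60]
Cofactors of I−A, C_ij = (−1)^(i+j)·(minor ij) (rows/columns in the sector order above):
  C_11 = (0.55)(0.60) − (-0.25)(-0.10) = 0.3050
  C_12 = −[(-0.30)(0.60) − (-0.25)(-0.05)] = 0.1925
  C_13 = (-0.30)(-0.10) − (0.55)(-0.05) = 0.0575
  C_21 = −[(-0.15)(0.60) − (-0.05)(-0.10)] = 0.0950
  C_22 = (1.00)(0.60) − (-0.05)(-0.05) = 0.5975
  C_23 = −[(1.00)(-0.10) − (-0.15)(-0.05)] = 0.1075
  C_31 = (-0.15)(-0.25) − (-0.05)(0.55) = 0.0650
  C_32 = −[(1.00)(-0.25) − (-0.05)(-0.30)] = 0.2650
  C_33 = (1.00)(0.55) − (-0.15)(-0.30) = 0.5050
det(I−A) = Σ_j (I−A)_1j·C_1j = (1.00)(0.3050) + (-0.15)(0.1925) + (-0.05)(0.0575) = 0.27325
adj(I−A) = Cᵀ =
  [ 0.3050   0.0950   0.0650]
  [ 0.1925   0.5975   0.2650]
  [ 0.0575   0.1075   0.5050]
(I − A)⁻¹ = adj(I−A) / det(I−A) ≈
  [   1.1162     0.3477     0.2379]
  [   0.7045     2.1866     0.9698]
  [   0.2104     0.3934     1.8481]
x = (I − A)⁻¹ d = adj(I−A)·d / det(I−A), with det(I−A) = 0.27325:
  x_1 = (0.3050·400 + 0.0950·220 + 0.0650·530) / 0.27325 = 177.35 / 0.27325 ≈ 649.04
  x_2 = (0.1925·400 + 0.5975·220 + 0.2650·530) / 0.27325 = 348.90 / 0.27325 ≈ 1276.85
  x_3 = (0.0575·400 + 0.1075·220 + 0.5050·530) / 0.27325 = 314.30 / 0.27325 ≈ 1150.23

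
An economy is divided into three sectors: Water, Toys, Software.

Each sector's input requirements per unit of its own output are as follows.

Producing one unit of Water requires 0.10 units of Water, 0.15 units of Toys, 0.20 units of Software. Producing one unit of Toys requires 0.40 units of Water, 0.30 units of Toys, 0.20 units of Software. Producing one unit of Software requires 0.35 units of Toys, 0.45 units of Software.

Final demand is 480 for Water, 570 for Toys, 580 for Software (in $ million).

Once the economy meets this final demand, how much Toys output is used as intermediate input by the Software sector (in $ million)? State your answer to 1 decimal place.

I − A =
  [   0.90    -0.40     0.00]
  [  -0.15     0.70    -0.35]
  [  -0.20    -0.20     0.55]
Cofactors of I−A, C_ij = (−1)^(i+j)·(minor ij) (rows/columns in the sector order above):
  C_11 = (0.70)(0.55) − (-0.35)(-0.20) = 0.3150
  C_12 = −[(-0.15)(0.55) − (-0.35)(-0.20)] = 0.1525
  C_13 = (-0.15)(-0.20) − (0.70)(-0.20) = 0.1700
  C_21 = −[(-0.40)(0.55) − (0.00)(-0.20)] = 0.2200
  C_22 = (0.90)(0.55) − (0.00)(-0.20) = 0.4950
  C_23 = −[(0.90)(-0.20) − (-0.40)(-0.20)] = 0.2600
  C_31 = (-0.40)(-0.35) − (0.00)(0.70) = 0.1400
  C_32 = −[(0.90)(-0.35) − (0.00)(-0.15)] = 0.3150
  C_33 = (0.90)(0.70) − (-0.40)(-0.15) = 0.5700
det(I−A) = Σ_j (I−A)_1j·C_1j = (0.90)(0.3150) + (-0.40)(0.1525) + (0.00)(0.1700) = 0.2225
adj(I−A) = Cᵀ =
  [ 0.3150   0.2200   0.1400]
  [ 0.1525   0.4950   0.3150]
  [ 0.1700   0.2600   0.5700]
(I − A)⁻¹ = adj(I−A) / det(I−A) ≈
  [   1.4157     0.9888     0.6292]
  [   0.6854     2.2247     1.4157]
  [   0.7640     1.1685     2.5618]
First solve x = (I − A)⁻¹ d = adj(I−A)·d / det(I−A); in particular x_S = (0.1700·480 + 0.2600·570 + 0.5700·580) / 0.2225 = 560.40 / 0.2225 ≈ 2518.652.
Intermediate flow from T to S: z_TS = a_TS · x_S = 0.35 × 560.40 / 0.2225 = 196.14 / 0.2225 ≈ 881.5.

z_TS = 881.5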